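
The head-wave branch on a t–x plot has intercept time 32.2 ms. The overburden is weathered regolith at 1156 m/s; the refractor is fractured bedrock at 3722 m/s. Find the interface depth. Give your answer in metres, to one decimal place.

h = tᵢ·V₁·V₂ / (2·√(V₂²−V₁²)).
√(V₂²−V₁²) = √(3722² − 1156²) = 3537.9 m/s.
h = 0.0322 s × 1156 × 3722 / (2 × 3537.9) = 19.58 m.

19.6 m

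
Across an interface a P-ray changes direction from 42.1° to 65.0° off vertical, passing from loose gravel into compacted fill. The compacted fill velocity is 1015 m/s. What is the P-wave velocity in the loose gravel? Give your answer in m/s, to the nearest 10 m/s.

Snell's law: sin 42.1°/V₁ = sin 65.0°/V₂.
V₁ = V₂·sin 42.1°/sin 65.0° = 1015 × 0.7397 = 750.83 m/s.

750 m/s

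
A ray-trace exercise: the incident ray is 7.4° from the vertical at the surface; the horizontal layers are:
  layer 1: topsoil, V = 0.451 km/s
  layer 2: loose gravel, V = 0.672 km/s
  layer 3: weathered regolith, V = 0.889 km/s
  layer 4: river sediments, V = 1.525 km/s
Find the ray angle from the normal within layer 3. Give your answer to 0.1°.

Snell's law across each interface conserves sin θ / V, so sin θ_3 = V_3·sin θ₁/V₁.
sin θ_3 = 0.889 × sin 7.4° / 0.451 = 0.2539.
θ_3 = 14.71° from the vertical.

14.7°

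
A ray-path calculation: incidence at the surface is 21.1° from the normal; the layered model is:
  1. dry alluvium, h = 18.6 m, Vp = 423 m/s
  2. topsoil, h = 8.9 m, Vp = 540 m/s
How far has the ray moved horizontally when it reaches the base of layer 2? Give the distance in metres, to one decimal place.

Apply Snell's law at each interface; in layer i the horizontal offset is hᵢ·tan θᵢ.
Layer 1: θ = 21.10°; offset = 18.6·tan 21.10° = 7.177 m.
Layer 2: sin θ = 540·sin 21.1°/423 = 0.4596, θ = 27.36°; offset = 8.9·tan 27.36° = 4.605 m.
Summing the layer offsets gives 11.782 m.

11.8 m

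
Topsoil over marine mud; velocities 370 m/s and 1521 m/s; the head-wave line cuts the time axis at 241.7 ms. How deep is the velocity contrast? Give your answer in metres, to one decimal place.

46.1 m

h = tᵢ·V₁·V₂ / (2·√(V₂²−V₁²)).
√(V₂²−V₁²) = √(1521² − 370²) = 1475.3 m/s.
h = 0.2417 s × 370 × 1521 / (2 × 1475.3) = 46.10 m.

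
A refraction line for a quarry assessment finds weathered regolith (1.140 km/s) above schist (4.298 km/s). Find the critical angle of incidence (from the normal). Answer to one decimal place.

15.4°

Critical incidence: sin θ_c = V₁/V₂ = 1.140/4.298 = 0.2652.
θ_c = arcsin 0.2652 = 15.38°.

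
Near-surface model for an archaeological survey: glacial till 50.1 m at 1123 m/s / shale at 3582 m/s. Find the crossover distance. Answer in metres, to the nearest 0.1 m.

138.6 m

x_cross = 2h·√((V₂+V₁)/(V₂−V₁)).
(V₂+V₁)/(V₂−V₁) = (3582+1123)/(3582−1123) = 1.9134; √ = 1.3832.
x_cross = 2·50.1·1.3832 = 138.60 m.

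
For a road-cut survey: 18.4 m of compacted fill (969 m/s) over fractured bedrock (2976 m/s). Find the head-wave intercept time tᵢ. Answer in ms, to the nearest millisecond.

θ_c = arcsin(V₁/V₂) = arcsin(969/2976) = 19.00°; cos θ_c = 0.9455.
tᵢ = 2h·cos θ_c / V₁ = 2·18.4·0.9455 / 969 = 0.03591 s.

36 ms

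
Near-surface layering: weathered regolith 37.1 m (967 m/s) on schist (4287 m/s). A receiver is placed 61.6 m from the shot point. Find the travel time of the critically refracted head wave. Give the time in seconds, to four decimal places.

θ_c = arcsin(V₁/V₂) = arcsin(967/4287) = 13.04°, cos θ_c = 0.9742.
Intercept time tᵢ = 2h cos θ_c / V₁ = 2·37.1·0.9742/967 = 0.07475 s.
t = x/V₂ + tᵢ = 61.6/4287 + 0.07475 = 0.08912 s.

0.0891 s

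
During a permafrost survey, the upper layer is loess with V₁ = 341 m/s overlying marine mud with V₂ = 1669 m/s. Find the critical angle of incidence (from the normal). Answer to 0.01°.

11.79°

Critical incidence: sin θ_c = V₁/V₂ = 341/1669 = 0.2043.
θ_c = arcsin 0.2043 = 11.79°.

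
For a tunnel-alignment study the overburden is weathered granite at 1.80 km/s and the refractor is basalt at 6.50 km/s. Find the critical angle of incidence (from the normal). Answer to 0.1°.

16.1°

At critical incidence the refracted ray runs along the interface (θ₂ = 90°), so sin θ_c = V₁/V₂.
θ_c = arcsin(1.80/6.50) = arcsin 0.2769 = 16.08°.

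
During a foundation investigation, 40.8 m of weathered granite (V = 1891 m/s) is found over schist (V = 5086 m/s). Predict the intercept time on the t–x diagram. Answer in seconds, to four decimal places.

0.0401 s

θ_c = arcsin(V₁/V₂) = arcsin(1891/5086) = 21.83°; cos θ_c = 0.9283.
tᵢ = 2h·cos θ_c / V₁ = 2·40.8·0.9283 / 1891 = 0.04006 s.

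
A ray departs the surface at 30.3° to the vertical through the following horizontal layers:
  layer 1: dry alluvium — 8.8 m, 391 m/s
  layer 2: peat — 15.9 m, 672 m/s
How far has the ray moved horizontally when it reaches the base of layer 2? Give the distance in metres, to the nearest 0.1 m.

Ray parameter p = sin 30.3° / 391 m/s = 1.2904e-03 s/m.
Layer 1: θ = 30.30°; offset = 8.8·tan 30.30° = 5.142 m.
Layer 2: sin θ = p·672 = 0.8671 → θ = 60.13°; offset = 15.9·tan 60.13° = 27.679 m.
Σ offsets = 32.821 m.

32.8 m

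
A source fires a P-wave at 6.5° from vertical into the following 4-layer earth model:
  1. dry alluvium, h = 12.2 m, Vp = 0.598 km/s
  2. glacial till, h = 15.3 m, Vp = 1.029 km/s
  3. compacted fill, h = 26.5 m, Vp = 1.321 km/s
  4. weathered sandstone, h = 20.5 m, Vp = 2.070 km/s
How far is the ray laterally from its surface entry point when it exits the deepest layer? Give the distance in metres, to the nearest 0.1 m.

20.0 m

Ray parameter p = sin 6.5° / 0.598 km/s = 1.8930e-01 s/km.
Layer 1: θ = 6.50°; offset = 12.2·tan 6.50° = 1.390 m.
Layer 2: sin θ = p·1.029 = 0.1948 → θ = 11.23°; offset = 15.3·tan 11.23° = 3.039 m.
Layer 3: sin θ = p·1.321 = 0.2501 → θ = 14.48°; offset = 26.5·tan 14.48° = 6.844 m.
Layer 4: sin θ = p·2.070 = 0.3919 → θ = 23.07°; offset = 20.5·tan 23.07° = 8.731 m.
Summing the layer offsets gives 20.004 m.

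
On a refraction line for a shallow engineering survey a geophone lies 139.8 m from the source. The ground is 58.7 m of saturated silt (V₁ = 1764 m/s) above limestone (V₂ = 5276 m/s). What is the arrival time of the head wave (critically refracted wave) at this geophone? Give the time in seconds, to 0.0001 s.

0.0892 s

θ_c = arcsin(V₁/V₂) = arcsin(1764/5276) = 19.53°, cos θ_c = 0.9425.
Intercept time tᵢ = 2h cos θ_c / V₁ = 2·58.7·0.9425/1764 = 0.06272 s.
t = x/V₂ + tᵢ = 139.8/5276 + 0.06272 = 0.08922 s.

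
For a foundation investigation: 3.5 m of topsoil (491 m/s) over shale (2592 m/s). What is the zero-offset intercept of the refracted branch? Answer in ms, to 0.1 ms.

14.0 ms

tᵢ = 2h·√(V₂²−V₁²)/(V₁V₂).
√(V₂²−V₁²) = √(2592²−491²) = 2545.1 m/s.
tᵢ = 2·3.5·2545.1/(491·2592) = 0.01400 s.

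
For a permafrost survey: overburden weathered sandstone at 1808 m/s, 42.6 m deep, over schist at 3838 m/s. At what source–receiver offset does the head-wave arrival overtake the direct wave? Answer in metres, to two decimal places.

x_cross = 2h·√((V₂+V₁)/(V₂−V₁)).
(V₂+V₁)/(V₂−V₁) = (3838+1808)/(3838−1808) = 2.7813; √ = 1.6677.
x_cross = 2·42.6·1.6677 = 142.09 m.

142.09 m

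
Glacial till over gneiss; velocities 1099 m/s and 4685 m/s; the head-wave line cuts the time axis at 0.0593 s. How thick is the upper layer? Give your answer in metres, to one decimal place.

h = tᵢ·V₁·V₂ / (2·√(V₂²−V₁²)).
√(V₂²−V₁²) = √(4685² − 1099²) = 4554.3 m/s.
h = 0.0593 s × 1099 × 4685 / (2 × 4554.3) = 33.52 m.

33.5 m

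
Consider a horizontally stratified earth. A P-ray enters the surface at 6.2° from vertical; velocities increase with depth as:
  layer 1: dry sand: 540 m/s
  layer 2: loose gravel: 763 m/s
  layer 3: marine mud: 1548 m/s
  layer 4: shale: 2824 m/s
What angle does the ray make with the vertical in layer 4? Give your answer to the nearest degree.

34°

Ray parameter p = sin 6.2° / 540 = 2.0000e-04 s/m.
sin θ_4 = p·V_4 = 2.0000e-04 × 2824 = 0.5648.
θ_4 = arcsin 0.5648 = 34.39°.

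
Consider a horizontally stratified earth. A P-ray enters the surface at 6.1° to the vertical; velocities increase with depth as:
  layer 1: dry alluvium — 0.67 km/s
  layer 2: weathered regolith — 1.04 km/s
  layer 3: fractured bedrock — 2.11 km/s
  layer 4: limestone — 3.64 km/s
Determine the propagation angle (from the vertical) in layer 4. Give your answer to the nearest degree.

Ray parameter p = sin 6.1° / 0.67 = 1.5860e-01 s/km.
sin θ_4 = p·V_4 = 1.5860e-01 × 3.64 = 0.5773.
θ_4 = arcsin 0.5773 = 35.26°.

35°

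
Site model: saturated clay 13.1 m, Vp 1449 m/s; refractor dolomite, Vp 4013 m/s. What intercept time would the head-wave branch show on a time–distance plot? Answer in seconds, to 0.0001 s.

tᵢ = 2h·√(V₂²−V₁²)/(V₁V₂).
√(V₂²−V₁²) = √(4013²−1449²) = 3742.3 m/s.
tᵢ = 2·13.1·3742.3/(1449·4013) = 0.01686 s.

0.0169 s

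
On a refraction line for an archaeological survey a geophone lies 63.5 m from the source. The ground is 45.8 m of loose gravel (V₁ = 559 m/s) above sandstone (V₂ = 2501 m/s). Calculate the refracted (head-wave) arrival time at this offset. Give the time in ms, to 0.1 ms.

θ_c = arcsin(V₁/V₂) = arcsin(559/2501) = 12.92°, cos θ_c = 0.9747.
Intercept time tᵢ = 2h cos θ_c / V₁ = 2·45.8·0.9747/559 = 0.15972 s.
t = x/V₂ + tᵢ = 63.5/2501 + 0.15972 = 0.18511 s.

185.1 ms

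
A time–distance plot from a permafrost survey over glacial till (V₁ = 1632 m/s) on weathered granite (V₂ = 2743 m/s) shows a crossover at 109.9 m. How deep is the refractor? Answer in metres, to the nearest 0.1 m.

x_cross = 2h·√((V₂+V₁)/(V₂−V₁)) → h = x_cross / (2·√((V₂+V₁)/(V₂−V₁))).
√((V₂+V₁)/(V₂−V₁)) = √((2743+1632)/(2743−1632)) = 1.9844.
h = 109.9 / (2·1.9844) = 27.69 m.

27.7 m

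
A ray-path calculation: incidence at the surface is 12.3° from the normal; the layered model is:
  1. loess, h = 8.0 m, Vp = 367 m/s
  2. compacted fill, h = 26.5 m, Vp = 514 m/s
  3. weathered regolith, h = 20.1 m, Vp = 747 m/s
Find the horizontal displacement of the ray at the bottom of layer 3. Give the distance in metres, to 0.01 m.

Apply Snell's law at each interface; in layer i the horizontal offset is hᵢ·tan θᵢ.
Layer 1: θ = 12.30°; offset = 8.0·tan 12.30° = 1.7443 m.
Layer 2: sin θ = 514·sin 12.3°/367 = 0.2984, θ = 17.36°; offset = 26.5·tan 17.36° = 8.2838 m.
Layer 3: sin θ = 747·sin 12.3°/367 = 0.4336, θ = 25.70°; offset = 20.1·tan 25.70° = 9.6720 m.
Total horizontal offset = 19.7001 m.

19.70 m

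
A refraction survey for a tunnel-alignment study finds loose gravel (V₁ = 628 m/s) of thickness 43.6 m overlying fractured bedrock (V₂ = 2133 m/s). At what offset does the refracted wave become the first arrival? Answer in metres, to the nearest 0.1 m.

118.1 m

θ_c = arcsin(628/2133) = 17.12°, so cos θ_c = 0.9557 and tᵢ = 2h cos θ_c/V₁ = 0.1327 s.
At crossover x/V₁ = x/V₂ + tᵢ ⇒ x = tᵢ/(1/V₁ − 1/V₂) = 0.13270/(1.5924e-03 − 4.6882e-04) = 118.11 m.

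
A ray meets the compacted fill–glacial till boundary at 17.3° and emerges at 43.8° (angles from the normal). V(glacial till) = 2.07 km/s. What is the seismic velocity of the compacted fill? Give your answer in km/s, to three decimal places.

0.889 km/s

sin 17.3° = 0.2974; sin 43.8° = 0.6921.
V₁ = V₂·(sin θ₁/sin θ₂) = 2.07·(0.2974/0.6921) = 0.889 km/s.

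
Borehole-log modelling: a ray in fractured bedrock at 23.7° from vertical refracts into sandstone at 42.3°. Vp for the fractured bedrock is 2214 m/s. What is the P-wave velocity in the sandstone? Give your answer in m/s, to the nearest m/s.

Snell's law: sin 23.7°/V₁ = sin 42.3°/V₂.
V₂ = V₁·sin 42.3°/sin 23.7° = 2214 × 1.6744 = 3707.07 m/s.

3707 m/s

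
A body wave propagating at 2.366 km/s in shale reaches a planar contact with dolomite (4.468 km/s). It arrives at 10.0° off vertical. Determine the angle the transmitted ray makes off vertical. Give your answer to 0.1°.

19.1°

Snell's law: sin θ₂ = (V₂/V₁)·sin θ₁ = (4.468/2.366)·sin 10.0° = 0.3279.
θ₂ = arcsin 0.3279 = 19.14° from the normal.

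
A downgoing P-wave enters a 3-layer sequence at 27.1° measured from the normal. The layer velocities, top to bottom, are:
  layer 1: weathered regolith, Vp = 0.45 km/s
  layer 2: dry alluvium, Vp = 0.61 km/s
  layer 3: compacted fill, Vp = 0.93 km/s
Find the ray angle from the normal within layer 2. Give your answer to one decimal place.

38.1°

Ray parameter p = sin 27.1° / 0.45 = 1.0123e+00 s/km.
sin θ_2 = p·V_2 = 1.0123e+00 × 0.61 = 0.6175.
θ_2 = 38.13° from the vertical.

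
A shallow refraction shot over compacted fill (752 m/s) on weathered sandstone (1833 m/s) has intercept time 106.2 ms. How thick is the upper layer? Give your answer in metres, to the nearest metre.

h = tᵢ·V₁·V₂ / (2·√(V₂²−V₁²)).
√(V₂²−V₁²) = √(1833² − 752²) = 1671.6 m/s.
h = 0.1062 s × 752 × 1833 / (2 × 1671.6) = 43.79 m.

44 m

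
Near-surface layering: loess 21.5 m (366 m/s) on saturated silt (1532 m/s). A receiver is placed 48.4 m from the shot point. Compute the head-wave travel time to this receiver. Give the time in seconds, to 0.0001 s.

t = x/V₂ + 2h·√(V₂²−V₁²)/(V₁V₂).
√(V₂²−V₁²) = √(1532²−366²) = 1487.6 m/s; delay term = 2·21.5·1487.6/(366·1532) = 0.11408 s.
t = 48.4/1532 + 0.11408 = 0.14568 s.

0.1457 s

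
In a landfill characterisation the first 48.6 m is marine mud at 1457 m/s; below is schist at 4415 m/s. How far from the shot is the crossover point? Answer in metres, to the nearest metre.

137 m

x_cross = 2h·√((V₂+V₁)/(V₂−V₁)).
(V₂+V₁)/(V₂−V₁) = (4415+1457)/(4415−1457) = 1.9851; √ = 1.4089.
x_cross = 2·48.6·1.4089 = 136.95 m.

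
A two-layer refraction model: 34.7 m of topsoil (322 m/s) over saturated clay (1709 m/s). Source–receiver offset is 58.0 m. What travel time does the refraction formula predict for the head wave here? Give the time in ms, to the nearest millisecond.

θ_c = arcsin(V₁/V₂) = arcsin(322/1709) = 10.86°, cos θ_c = 0.9821.
Intercept time tᵢ = 2h cos θ_c / V₁ = 2·34.7·0.9821/322 = 0.21167 s.
t = x/V₂ + tᵢ = 58.0/1709 + 0.21167 = 0.24561 s.

246 ms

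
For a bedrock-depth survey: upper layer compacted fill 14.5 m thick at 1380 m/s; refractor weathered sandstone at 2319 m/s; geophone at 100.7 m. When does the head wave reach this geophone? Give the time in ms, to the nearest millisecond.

60 ms

t = x/V₂ + 2h·√(V₂²−V₁²)/(V₁V₂).
√(V₂²−V₁²) = √(2319²−1380²) = 1863.7 m/s; delay term = 2·14.5·1863.7/(1380·2319) = 0.01689 s.
t = 100.7/2319 + 0.01689 = 0.06031 s.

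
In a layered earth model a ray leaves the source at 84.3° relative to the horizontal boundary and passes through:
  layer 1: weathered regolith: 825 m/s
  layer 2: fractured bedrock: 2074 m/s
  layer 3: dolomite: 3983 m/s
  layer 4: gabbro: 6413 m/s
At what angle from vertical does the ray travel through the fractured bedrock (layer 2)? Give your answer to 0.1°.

From the normal: θ₁ = 90° − 84.3° = 5.7°.
Snell's law across each interface conserves sin θ / V, so sin θ_2 = V_2·sin θ₁/V₁.
sin θ_2 = 2074 × sin 5.7° / 825 = 0.2497.
θ_2 = 14.46° from the vertical.

14.5°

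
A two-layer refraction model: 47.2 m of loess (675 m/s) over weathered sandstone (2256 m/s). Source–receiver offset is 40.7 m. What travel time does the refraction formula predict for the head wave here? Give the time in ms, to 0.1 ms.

151.5 ms

θ_c = arcsin(V₁/V₂) = arcsin(675/2256) = 17.41°, cos θ_c = 0.9542.
Intercept time tᵢ = 2h cos θ_c / V₁ = 2·47.2·0.9542/675 = 0.13345 s.
t = x/V₂ + tᵢ = 40.7/2256 + 0.13345 = 0.15149 s.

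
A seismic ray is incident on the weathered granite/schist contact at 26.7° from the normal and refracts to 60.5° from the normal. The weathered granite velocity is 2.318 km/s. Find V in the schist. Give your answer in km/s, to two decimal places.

Snell's law: sin 26.7°/V₁ = sin 60.5°/V₂.
V₂ = V₁·sin 60.5°/sin 26.7° = 2.318 × 1.9371 = 4.49 km/s.

4.49 km/s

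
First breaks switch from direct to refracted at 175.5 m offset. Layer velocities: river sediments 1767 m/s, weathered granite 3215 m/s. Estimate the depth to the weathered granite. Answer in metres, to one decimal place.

h = (x_cross/2)·√((V₂−V₁)/(V₂+V₁)).
(V₂−V₁)/(V₂+V₁) = (3215−1767)/(3215+1767) = 0.2906; √ = 0.5391.
h = (175.5/2)·0.5391 = 47.31 m.

47.3 m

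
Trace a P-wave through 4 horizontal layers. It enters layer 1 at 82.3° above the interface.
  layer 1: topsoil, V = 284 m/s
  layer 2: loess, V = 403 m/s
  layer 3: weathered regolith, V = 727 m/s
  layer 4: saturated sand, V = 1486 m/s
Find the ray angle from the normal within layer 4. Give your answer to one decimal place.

From the normal: θ₁ = 90° − 82.3° = 7.7°.
Ray parameter p = sin 7.7° / 284 = 4.7178e-04 s/m.
sin θ_4 = p·V_4 = 4.7178e-04 × 1486 = 0.7011.
θ_4 = 44.51° from the vertical.

44.5°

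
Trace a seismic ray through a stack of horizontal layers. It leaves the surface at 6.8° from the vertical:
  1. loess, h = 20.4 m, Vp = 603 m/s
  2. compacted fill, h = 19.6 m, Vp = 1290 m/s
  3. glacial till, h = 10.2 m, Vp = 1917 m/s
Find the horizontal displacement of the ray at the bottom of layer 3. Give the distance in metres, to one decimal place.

11.7 m

p = sin θ₁/V₁ = sin 6.8°/603 = 1.9636e-04 s/m is conserved through the stack.
Layer 1: θ = 6.80°; offset = 20.4·tan 6.80° = 2.433 m.
Layer 2: sin θ = p·1290 = 0.2533 → θ = 14.67°; offset = 19.6·tan 14.67° = 5.132 m.
Layer 3: sin θ = p·1917 = 0.3764 → θ = 22.11°; offset = 10.2·tan 22.11° = 4.144 m.
Summing the layer offsets gives 11.709 m.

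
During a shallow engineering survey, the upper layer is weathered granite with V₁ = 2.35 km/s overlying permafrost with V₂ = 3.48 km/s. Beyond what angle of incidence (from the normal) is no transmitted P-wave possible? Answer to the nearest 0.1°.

42.5°

At critical incidence the refracted ray runs along the interface (θ₂ = 90°), so sin θ_c = V₁/V₂.
θ_c = arcsin(2.35/3.48) = arcsin 0.6753 = 42.48°.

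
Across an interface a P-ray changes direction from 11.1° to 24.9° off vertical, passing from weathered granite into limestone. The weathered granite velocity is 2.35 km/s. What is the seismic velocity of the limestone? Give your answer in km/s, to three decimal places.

sin 11.1° = 0.1925; sin 24.9° = 0.4210.
V₂ = V₁·(sin θ₂/sin θ₁) = 2.35·(0.4210/0.1925) = 5.139 km/s.

5.139 km/s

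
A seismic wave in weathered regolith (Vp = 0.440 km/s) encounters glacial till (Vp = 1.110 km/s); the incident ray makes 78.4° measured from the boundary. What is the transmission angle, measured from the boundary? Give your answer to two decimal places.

Convert to the normal: θ₁ = 90° − 78.4° = 11.6°.
sin θ₁/V₁ = sin θ₂/V₂ ⇒ sin θ₂ = 1.110·sin 11.6°/0.440 = 1.110·0.2011/0.440 = 0.5073.
θ₂ = arcsin 0.5073 = 30.48° from the normal.
From the interface: 90° − 30.48° = 59.52°.

59.52°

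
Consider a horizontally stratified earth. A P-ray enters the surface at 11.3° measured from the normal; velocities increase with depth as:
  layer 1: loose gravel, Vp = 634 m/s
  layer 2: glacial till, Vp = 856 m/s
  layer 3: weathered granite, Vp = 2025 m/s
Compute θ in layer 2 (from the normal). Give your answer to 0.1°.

Ray parameter p = sin 11.3° / 634 = 3.0906e-04 s/m.
sin θ_2 = p·V_2 = 3.0906e-04 × 856 = 0.2646.
θ_2 = 15.34° from the vertical.

15.3°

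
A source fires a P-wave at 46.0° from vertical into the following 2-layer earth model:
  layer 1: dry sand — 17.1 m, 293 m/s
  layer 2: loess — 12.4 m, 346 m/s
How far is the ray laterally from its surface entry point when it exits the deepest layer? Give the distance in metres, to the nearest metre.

38 m

Apply Snell's law at each interface; in layer i the horizontal offset is hᵢ·tan θᵢ.
Layer 1: θ = 46.00°; offset = 17.1·tan 46.00° = 17.708 m.
Layer 2: sin θ = 346·sin 46.0°/293 = 0.8495, θ = 58.15°; offset = 12.4·tan 58.15° = 19.962 m.
Summing the layer offsets gives 37.670 m.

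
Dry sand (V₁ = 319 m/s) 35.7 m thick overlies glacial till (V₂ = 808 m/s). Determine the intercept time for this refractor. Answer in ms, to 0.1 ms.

θ_c = arcsin(V₁/V₂) = arcsin(319/808) = 23.25°; cos θ_c = 0.9188.
tᵢ = 2h·cos θ_c / V₁ = 2·35.7·0.9188 / 319 = 0.20564 s.

205.6 ms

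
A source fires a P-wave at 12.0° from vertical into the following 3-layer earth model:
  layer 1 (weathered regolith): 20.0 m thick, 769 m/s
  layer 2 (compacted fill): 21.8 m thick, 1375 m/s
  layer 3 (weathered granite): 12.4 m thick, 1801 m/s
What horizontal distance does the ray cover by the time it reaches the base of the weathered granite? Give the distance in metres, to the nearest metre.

20 m

Apply Snell's law at each interface; in layer i the horizontal offset is hᵢ·tan θᵢ.
Layer 1: θ = 12.00°; offset = 20.0·tan 12.00° = 4.251 m.
Layer 2: sin θ = 1375·sin 12.0°/769 = 0.3718, θ = 21.82°; offset = 21.8·tan 21.82° = 8.730 m.
Layer 3: sin θ = 1801·sin 12.0°/769 = 0.4869, θ = 29.14°; offset = 12.4·tan 29.14° = 6.913 m.
Summing the layer offsets gives 19.894 m.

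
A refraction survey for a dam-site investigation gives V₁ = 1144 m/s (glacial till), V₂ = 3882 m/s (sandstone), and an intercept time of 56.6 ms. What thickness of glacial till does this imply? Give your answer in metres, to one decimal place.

33.9 m

θ_c = arcsin(1144/3882) = 17.14°; cos θ_c = 0.9556.
tᵢ = 2h cos θ_c/V₁ ⇒ h = tᵢ·V₁/(2 cos θ_c) = 0.0566·1144/(2·0.9556) = 33.88 m.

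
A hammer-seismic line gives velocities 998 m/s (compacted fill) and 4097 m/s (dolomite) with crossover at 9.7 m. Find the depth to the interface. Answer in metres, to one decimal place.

3.8 m

x_cross = 2h·√((V₂+V₁)/(V₂−V₁)) → h = x_cross / (2·√((V₂+V₁)/(V₂−V₁))).
√((V₂+V₁)/(V₂−V₁)) = √((4097+998)/(4097−998)) = 1.2822.
h = 9.7 / (2·1.2822) = 3.78 m.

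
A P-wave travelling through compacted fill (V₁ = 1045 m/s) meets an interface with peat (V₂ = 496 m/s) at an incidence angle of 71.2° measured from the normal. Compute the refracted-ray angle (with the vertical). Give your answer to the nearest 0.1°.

sin θ₁/V₁ = sin θ₂/V₂ ⇒ sin θ₂ = 496·sin 71.2°/1045 = 496·0.9466/1045 = 0.4493.
θ₂ = arcsin 0.4493 = 26.70° from the normal.

26.7°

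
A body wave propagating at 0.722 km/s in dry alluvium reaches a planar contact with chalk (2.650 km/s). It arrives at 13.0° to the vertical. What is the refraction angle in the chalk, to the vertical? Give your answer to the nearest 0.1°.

55.7°

Snell's law: sin θ₂ = (V₂/V₁)·sin θ₁ = (2.650/0.722)·sin 13.0° = 0.8257.
θ₂ = arcsin 0.8257 = 55.65° from the normal.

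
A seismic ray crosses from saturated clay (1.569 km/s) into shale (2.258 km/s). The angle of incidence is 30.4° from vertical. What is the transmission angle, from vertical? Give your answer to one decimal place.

46.7°

Snell's law: sin θ₂ = (V₂/V₁)·sin θ₁ = (2.258/1.569)·sin 30.4° = 0.7282.
θ₂ = arcsin 0.7282 = 46.74° from the normal.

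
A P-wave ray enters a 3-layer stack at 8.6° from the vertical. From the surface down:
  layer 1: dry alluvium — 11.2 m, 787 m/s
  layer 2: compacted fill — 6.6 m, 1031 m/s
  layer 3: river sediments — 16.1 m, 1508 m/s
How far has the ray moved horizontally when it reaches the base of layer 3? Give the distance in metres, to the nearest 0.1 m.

Ray parameter p = sin 8.6° / 787 m/s = 1.9001e-04 s/m.
Layer 1: θ = 8.60°; offset = 11.2·tan 8.60° = 1.694 m.
Layer 2: sin θ = p·1031 = 0.1959 → θ = 11.30°; offset = 6.6·tan 11.30° = 1.318 m.
Layer 3: sin θ = p·1508 = 0.2865 → θ = 16.65°; offset = 16.1·tan 16.65° = 4.815 m.
Total horizontal offset = 7.827 m.

7.8 m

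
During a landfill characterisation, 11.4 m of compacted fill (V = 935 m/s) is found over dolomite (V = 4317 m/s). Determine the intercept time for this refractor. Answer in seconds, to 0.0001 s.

0.0238 s

tᵢ = 2h·√(V₂²−V₁²)/(V₁V₂).
√(V₂²−V₁²) = √(4317²−935²) = 4214.5 m/s.
tᵢ = 2·11.4·4214.5/(935·4317) = 0.02381 s.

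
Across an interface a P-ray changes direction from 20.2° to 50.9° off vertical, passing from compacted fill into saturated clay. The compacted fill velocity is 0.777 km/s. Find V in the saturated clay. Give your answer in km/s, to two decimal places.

Snell's law: sin 20.2°/V₁ = sin 50.9°/V₂.
V₂ = V₁·sin 50.9°/sin 20.2° = 0.777 × 2.2475 = 1.75 km/s.

1.75 km/s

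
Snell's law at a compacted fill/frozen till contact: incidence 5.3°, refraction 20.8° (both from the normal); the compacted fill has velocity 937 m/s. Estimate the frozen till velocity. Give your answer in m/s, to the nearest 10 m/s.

Snell's law: sin 5.3°/V₁ = sin 20.8°/V₂.
V₂ = V₁·sin 20.8°/sin 5.3° = 937 × 3.8444 = 3602.18 m/s.

3600 m/s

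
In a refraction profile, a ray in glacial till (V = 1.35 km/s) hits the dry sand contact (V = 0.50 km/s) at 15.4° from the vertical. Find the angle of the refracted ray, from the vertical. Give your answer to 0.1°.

sin θ₁/V₁ = sin θ₂/V₂ ⇒ sin θ₂ = 0.50·sin 15.4°/1.35 = 0.50·0.2656/1.35 = 0.0984.
θ₂ = sin⁻¹(0.0984) = 5.64° (from vertical).

5.6°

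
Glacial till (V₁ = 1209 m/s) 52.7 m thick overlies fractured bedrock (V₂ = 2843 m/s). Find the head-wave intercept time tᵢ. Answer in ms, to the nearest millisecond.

79 ms

tᵢ = 2h·√(V₂²−V₁²)/(V₁V₂).
√(V₂²−V₁²) = √(2843²−1209²) = 2573.1 m/s.
tᵢ = 2·52.7·2573.1/(1209·2843) = 0.07890 s.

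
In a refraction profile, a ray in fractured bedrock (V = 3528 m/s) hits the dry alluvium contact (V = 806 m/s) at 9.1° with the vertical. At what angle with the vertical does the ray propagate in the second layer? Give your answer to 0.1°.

Snell's law: sin θ₂ = (V₂/V₁)·sin θ₁ = (806/3528)·sin 9.1° = 0.0361.
θ₂ = arcsin 0.0361 = 2.07° from the normal.

2.1°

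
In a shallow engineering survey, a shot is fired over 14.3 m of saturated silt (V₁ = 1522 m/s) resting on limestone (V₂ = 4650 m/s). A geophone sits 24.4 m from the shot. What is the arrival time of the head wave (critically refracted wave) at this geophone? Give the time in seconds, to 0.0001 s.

θ_c = arcsin(V₁/V₂) = arcsin(1522/4650) = 19.11°, cos θ_c = 0.9449.
Intercept time tᵢ = 2h cos θ_c / V₁ = 2·14.3·0.9449/1522 = 0.01776 s.
t = x/V₂ + tᵢ = 24.4/4650 + 0.01776 = 0.02300 s.

0.0230 s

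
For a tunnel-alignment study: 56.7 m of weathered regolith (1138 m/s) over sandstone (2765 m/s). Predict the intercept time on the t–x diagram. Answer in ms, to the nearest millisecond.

θ_c = arcsin(V₁/V₂) = arcsin(1138/2765) = 24.30°; cos θ_c = 0.9114.
tᵢ = 2h·cos θ_c / V₁ = 2·56.7·0.9114 / 1138 = 0.09082 s.

91 ms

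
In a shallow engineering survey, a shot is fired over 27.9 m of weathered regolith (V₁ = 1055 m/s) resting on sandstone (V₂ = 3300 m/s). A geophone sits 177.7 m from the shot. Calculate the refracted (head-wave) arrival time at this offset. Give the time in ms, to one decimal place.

104.0 ms

t = x/V₂ + 2h·√(V₂²−V₁²)/(V₁V₂).
√(V₂²−V₁²) = √(3300²−1055²) = 3126.8 m/s; delay term = 2·27.9·3126.8/(1055·3300) = 0.05012 s.
t = 177.7/3300 + 0.05012 = 0.10396 s.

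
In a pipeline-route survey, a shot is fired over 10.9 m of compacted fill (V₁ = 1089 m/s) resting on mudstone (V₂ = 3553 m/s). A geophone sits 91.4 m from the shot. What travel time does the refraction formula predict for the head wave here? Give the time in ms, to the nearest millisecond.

45 ms

θ_c = arcsin(V₁/V₂) = arcsin(1089/3553) = 17.85°, cos θ_c = 0.9519.
Intercept time tᵢ = 2h cos θ_c / V₁ = 2·10.9·0.9519/1089 = 0.01905 s.
t = x/V₂ + tᵢ = 91.4/3553 + 0.01905 = 0.04478 s.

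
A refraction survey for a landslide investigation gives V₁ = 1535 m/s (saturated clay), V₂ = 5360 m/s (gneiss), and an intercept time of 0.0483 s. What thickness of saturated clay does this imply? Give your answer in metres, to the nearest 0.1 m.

38.7 m

θ_c = arcsin(1535/5360) = 16.64°; cos θ_c = 0.9581.
tᵢ = 2h cos θ_c/V₁ ⇒ h = tᵢ·V₁/(2 cos θ_c) = 0.0483·1535/(2·0.9581) = 38.69 m.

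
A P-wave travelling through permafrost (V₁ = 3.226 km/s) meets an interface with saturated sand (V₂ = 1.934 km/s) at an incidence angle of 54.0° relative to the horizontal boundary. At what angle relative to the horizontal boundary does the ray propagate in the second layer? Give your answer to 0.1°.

Angle from the normal: 90° − 54.0° = 36.0°.
sin θ₁/V₁ = sin θ₂/V₂ ⇒ sin θ₂ = 1.934·sin 36.0°/3.226 = 1.934·0.5878/3.226 = 0.3524.
θ₂ = arcsin 0.3524 = 20.63° from the normal.
From the interface: 90° − 20.63° = 69.37°.

69.4°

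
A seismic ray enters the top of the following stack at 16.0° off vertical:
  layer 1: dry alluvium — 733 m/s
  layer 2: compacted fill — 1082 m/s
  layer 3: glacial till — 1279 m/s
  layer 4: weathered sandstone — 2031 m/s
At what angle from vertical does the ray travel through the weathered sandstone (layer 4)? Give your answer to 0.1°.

Snell's law across each interface conserves sin θ / V, so sin θ_4 = V_4·sin θ₁/V₁.
sin θ_4 = 2031 × sin 16.0° / 733 = 0.7637.
θ_4 = 49.79° from the vertical.

49.8°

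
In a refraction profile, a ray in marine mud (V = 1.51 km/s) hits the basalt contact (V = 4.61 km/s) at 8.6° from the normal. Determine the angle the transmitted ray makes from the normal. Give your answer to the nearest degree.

Snell's law: sin θ₂ = (V₂/V₁)·sin θ₁ = (4.61/1.51)·sin 8.6° = 0.4565.
θ₂ = sin⁻¹(0.4565) = 27.16° (from vertical).

27°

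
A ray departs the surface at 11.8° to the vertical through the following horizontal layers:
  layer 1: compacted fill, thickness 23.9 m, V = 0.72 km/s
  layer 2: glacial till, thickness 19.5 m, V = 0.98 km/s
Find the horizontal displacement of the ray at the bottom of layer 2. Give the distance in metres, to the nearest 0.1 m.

10.6 m

p = sin θ₁/V₁ = sin 11.8°/0.72 = 2.8402e-01 s/km is conserved through the stack.
Layer 1: θ = 11.80°; offset = 23.9·tan 11.80° = 4.993 m.
Layer 2: sin θ = p·0.98 = 0.2783 → θ = 16.16°; offset = 19.5·tan 16.16° = 5.651 m.
Total horizontal offset = 10.644 m.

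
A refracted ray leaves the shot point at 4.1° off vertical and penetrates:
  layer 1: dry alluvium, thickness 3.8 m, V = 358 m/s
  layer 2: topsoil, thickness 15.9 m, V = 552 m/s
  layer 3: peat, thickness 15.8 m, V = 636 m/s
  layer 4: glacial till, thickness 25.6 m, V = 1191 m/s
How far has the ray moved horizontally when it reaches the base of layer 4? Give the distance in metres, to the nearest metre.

10 m

p = sin θ₁/V₁ = sin 4.1°/358 = 1.9971e-04 s/m is conserved through the stack.
Layer 1: θ = 4.10°; offset = 3.8·tan 4.10° = 0.272 m.
Layer 2: sin θ = p·552 = 0.1102 → θ = 6.33°; offset = 15.9·tan 6.33° = 1.764 m.
Layer 3: sin θ = p·636 = 0.1270 → θ = 7.30°; offset = 15.8·tan 7.30° = 2.023 m.
Layer 4: sin θ = p·1191 = 0.2379 → θ = 13.76°; offset = 25.6·tan 13.76° = 6.269 m.
Σ offsets = 10.328 m.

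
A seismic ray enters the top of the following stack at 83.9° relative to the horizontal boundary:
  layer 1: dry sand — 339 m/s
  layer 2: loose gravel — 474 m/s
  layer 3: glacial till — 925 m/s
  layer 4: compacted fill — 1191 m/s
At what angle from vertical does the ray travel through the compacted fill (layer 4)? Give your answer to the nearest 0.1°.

From the normal: θ₁ = 90° − 83.9° = 6.1°.
Ray parameter p = sin 6.1° / 339 = 3.1346e-04 s/m.
sin θ_4 = p·V_4 = 3.1346e-04 × 1191 = 0.3733.
θ_4 = arcsin 0.3733 = 21.92°.

21.9°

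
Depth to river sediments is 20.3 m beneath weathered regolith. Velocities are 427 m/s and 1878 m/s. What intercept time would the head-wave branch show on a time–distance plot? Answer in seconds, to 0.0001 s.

θ_c = arcsin(V₁/V₂) = arcsin(427/1878) = 13.14°; cos θ_c = 0.9738.
tᵢ = 2h·cos θ_c / V₁ = 2·20.3·0.9738 / 427 = 0.09259 s.

0.0926 s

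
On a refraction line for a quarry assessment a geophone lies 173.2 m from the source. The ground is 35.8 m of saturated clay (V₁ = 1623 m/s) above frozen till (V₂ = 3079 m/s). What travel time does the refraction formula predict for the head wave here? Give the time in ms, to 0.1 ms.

93.7 ms

t = x/V₂ + 2h·√(V₂²−V₁²)/(V₁V₂).
√(V₂²−V₁²) = √(3079²−1623²) = 2616.5 m/s; delay term = 2·35.8·2616.5/(1623·3079) = 0.03749 s.
t = 173.2/3079 + 0.03749 = 0.09374 s.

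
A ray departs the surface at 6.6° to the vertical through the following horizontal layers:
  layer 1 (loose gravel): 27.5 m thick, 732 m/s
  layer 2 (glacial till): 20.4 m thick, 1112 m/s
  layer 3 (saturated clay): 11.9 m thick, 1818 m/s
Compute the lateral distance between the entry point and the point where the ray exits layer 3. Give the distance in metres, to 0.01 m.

p = sin θ₁/V₁ = sin 6.6°/732 = 1.5702e-04 s/m is conserved through the stack.
Layer 1: θ = 6.60°; offset = 27.5·tan 6.60° = 3.1819 m.
Layer 2: sin θ = p·1112 = 0.1746 → θ = 10.06°; offset = 20.4·tan 10.06° = 3.6175 m.
Layer 3: sin θ = p·1818 = 0.2855 → θ = 16.59°; offset = 11.9·tan 16.59° = 3.5444 m.
Σ offsets = 10.3438 m.

10.34 m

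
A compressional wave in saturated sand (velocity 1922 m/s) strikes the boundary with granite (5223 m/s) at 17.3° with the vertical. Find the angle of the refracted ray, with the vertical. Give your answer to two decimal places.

sin θ₁/V₁ = sin θ₂/V₂ ⇒ sin θ₂ = 5223·sin 17.3°/1922 = 5223·0.2974/1922 = 0.8081.
θ₂ = sin⁻¹(0.8081) = 53.91° (from vertical).

53.91°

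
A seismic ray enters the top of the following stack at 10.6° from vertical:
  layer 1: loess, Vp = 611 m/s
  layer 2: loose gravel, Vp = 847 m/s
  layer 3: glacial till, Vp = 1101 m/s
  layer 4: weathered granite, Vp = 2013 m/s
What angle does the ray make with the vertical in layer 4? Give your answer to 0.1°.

Ray parameter p = sin 10.6° / 611 = 3.0107e-04 s/m.
sin θ_4 = p·V_4 = 3.0107e-04 × 2013 = 0.6060.
θ_4 = arcsin 0.6060 = 37.30°.

37.3°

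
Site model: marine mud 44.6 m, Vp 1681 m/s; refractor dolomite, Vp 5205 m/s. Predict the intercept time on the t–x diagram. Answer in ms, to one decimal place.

50.2 ms

θ_c = arcsin(V₁/V₂) = arcsin(1681/5205) = 18.84°; cos θ_c = 0.9464.
tᵢ = 2h·cos θ_c / V₁ = 2·44.6·0.9464 / 1681 = 0.05022 s.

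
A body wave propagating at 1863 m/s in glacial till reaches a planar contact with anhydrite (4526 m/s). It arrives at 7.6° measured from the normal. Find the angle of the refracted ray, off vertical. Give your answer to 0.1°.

18.7°

Snell's law: sin θ₂ = (V₂/V₁)·sin θ₁ = (4526/1863)·sin 7.6° = 0.3213.
θ₂ = arcsin 0.3213 = 18.74° from the normal.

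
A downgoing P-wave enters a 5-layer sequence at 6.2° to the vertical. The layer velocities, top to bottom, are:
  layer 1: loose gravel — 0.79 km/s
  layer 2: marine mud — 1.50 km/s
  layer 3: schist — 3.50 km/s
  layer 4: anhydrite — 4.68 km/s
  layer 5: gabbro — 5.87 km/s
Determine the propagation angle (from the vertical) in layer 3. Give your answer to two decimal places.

Ray parameter p = sin 6.2° / 0.79 = 1.3671e-01 s/km.
sin θ_3 = p·V_3 = 1.3671e-01 × 3.50 = 0.4785.
θ_3 = 28.59° from the vertical.

28.59°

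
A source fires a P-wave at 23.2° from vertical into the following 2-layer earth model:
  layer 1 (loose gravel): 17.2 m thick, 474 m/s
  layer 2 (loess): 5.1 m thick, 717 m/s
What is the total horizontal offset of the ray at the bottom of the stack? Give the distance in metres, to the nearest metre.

p = sin θ₁/V₁ = sin 23.2°/474 = 8.3110e-04 s/m is conserved through the stack.
Layer 1: θ = 23.20°; offset = 17.2·tan 23.20° = 7.372 m.
Layer 2: sin θ = p·717 = 0.5959 → θ = 36.58°; offset = 5.1·tan 36.58° = 3.784 m.
Summing the layer offsets gives 11.156 m.

11 m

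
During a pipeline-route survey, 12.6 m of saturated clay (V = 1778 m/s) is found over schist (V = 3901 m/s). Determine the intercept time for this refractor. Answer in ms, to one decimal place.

12.6 ms

θ_c = arcsin(V₁/V₂) = arcsin(1778/3901) = 27.12°; cos θ_c = 0.8901.
tᵢ = 2h·cos θ_c / V₁ = 2·12.6·0.8901 / 1778 = 0.01262 s.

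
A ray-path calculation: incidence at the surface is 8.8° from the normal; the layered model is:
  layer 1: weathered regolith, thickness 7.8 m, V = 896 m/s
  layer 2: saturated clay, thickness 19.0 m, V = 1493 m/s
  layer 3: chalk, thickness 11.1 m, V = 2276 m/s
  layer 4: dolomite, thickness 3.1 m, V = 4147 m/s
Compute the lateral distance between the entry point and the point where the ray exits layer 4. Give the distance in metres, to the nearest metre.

Ray parameter p = sin 8.8° / 896 m/s = 1.7074e-04 s/m.
Layer 1: θ = 8.80°; offset = 7.8·tan 8.80° = 1.208 m.
Layer 2: sin θ = p·1493 = 0.2549 → θ = 14.77°; offset = 19.0·tan 14.77° = 5.009 m.
Layer 3: sin θ = p·2276 = 0.3886 → θ = 22.87°; offset = 11.1·tan 22.87° = 4.682 m.
Layer 4: sin θ = p·4147 = 0.7081 → θ = 45.08°; offset = 3.1·tan 45.08° = 3.108 m.
Σ offsets = 14.006 m.

14 m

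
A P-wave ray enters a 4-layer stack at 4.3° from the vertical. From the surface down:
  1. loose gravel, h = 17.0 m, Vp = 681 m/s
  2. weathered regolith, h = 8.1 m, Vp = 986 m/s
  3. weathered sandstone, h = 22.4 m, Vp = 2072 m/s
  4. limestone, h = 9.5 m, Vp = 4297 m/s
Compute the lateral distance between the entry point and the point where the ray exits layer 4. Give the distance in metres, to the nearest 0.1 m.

12.5 m

p = sin θ₁/V₁ = sin 4.3°/681 = 1.1010e-04 s/m is conserved through the stack.
Layer 1: θ = 4.30°; offset = 17.0·tan 4.30° = 1.278 m.
Layer 2: sin θ = p·986 = 0.1086 → θ = 6.23°; offset = 8.1·tan 6.23° = 0.885 m.
Layer 3: sin θ = p·2072 = 0.2281 → θ = 13.19°; offset = 22.4·tan 13.19° = 5.248 m.
Layer 4: sin θ = p·4297 = 0.4731 → θ = 28.24°; offset = 9.5·tan 28.24° = 5.102 m.
Total horizontal offset = 12.513 m.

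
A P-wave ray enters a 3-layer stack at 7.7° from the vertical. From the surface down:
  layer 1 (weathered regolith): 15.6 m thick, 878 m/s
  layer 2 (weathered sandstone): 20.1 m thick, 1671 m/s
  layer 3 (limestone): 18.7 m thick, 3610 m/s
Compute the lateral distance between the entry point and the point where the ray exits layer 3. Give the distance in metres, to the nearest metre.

Apply Snell's law at each interface; in layer i the horizontal offset is hᵢ·tan θᵢ.
Layer 1: θ = 7.70°; offset = 15.6·tan 7.70° = 2.109 m.
Layer 2: sin θ = 1671·sin 7.7°/878 = 0.2550, θ = 14.77°; offset = 20.1·tan 14.77° = 5.301 m.
Layer 3: sin θ = 3610·sin 7.7°/878 = 0.5509, θ = 33.43°; offset = 18.7·tan 33.43° = 12.344 m.
Summing the layer offsets gives 19.754 m.

20 m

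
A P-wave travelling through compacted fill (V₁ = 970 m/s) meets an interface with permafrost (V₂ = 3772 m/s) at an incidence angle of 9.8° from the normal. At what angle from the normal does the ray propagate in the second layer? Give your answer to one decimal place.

sin θ₁/V₁ = sin θ₂/V₂ ⇒ sin θ₂ = 3772·sin 9.8°/970 = 3772·0.1702/970 = 0.6619.
θ₂ = arcsin 0.6619 = 41.44° from the normal.

41.4°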